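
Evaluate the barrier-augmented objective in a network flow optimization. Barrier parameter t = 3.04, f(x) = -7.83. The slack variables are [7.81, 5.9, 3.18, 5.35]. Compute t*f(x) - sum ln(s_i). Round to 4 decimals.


Step 1: Compute log-barrier.
ln values: [2.0554, 1.775, 1.1569, 1.6771]
phi = -(2.0554 + 1.775 + 1.1569 + 1.6771) = -6.6643
Step 2: Compute augmented objective.
t*f(x) = 3.04*-7.83 = -23.8032
Total = -23.8032 - 6.6643 = -30.4675


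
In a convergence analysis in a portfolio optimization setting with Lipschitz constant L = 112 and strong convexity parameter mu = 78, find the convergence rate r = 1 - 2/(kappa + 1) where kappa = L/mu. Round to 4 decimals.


Step 1: Compute the condition number.
kappa = L/mu = 112/78 = 1.4359
Step 2: Compute the convergence rate.
r = 1 - 2/(kappa + 1) = 1 - 2*mu/(L + mu) = (L - mu)/(L + mu) = 34/190 = 0.1789


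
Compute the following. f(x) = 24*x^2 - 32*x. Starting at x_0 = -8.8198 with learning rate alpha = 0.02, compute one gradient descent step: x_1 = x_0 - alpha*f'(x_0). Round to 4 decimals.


We compute the gradient at x_0 and apply the update.
f'(x) = 48*x - 32
f'(-8.8198) = 48*-8.8198 - 32 = -455.3504
x_1 = -8.8198 - 0.02*-455.3504 = 0.2872


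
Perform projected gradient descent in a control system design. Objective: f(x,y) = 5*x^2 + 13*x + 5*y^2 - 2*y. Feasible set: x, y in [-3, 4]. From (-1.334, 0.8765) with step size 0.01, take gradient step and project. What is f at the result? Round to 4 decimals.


Step 1: Compute gradient at (-1.334, 0.8765).
grad_x = 2*5*-1.334 + 13 = -0.34
grad_y = 2*5*0.8765 - 2 = 6.765
Step 2: Gradient step.
x_raw = -1.334 - 0.01*-0.34 = -1.3306
y_raw = 0.8765 - 0.01*6.765 = 0.8089
Step 3: Project onto [-3, 4].
x_proj = clip(-1.3306) = -1.3306
y_proj = clip(0.8089) = 0.8089
Step 4: Evaluate f.
f(-1.3306, 0.8089) = -6.7918


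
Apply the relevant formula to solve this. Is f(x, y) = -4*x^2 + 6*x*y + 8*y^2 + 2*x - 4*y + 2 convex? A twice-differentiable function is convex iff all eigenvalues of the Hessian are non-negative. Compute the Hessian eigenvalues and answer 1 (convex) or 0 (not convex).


The Hessian of f(x,y) = -4*x^2 + 6*x*y + 8*y^2 + 2*x - 4*y + 2 is:
H = [[-8, 6], [6, 16]]
Trace = -8 + 16 = 8
Determinant = -8*16 - (6)^2 = -164
Discriminant = (8)^2 - 4*-164 = 720.0
Eigenvalues: lambda_1 = -9.4164, lambda_2 = 17.4164
The function is not convex.

0


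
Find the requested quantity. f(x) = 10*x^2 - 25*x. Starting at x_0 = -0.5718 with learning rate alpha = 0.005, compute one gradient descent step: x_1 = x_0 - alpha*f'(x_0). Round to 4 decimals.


We compute the gradient at x_0 and apply the update.
f'(x) = 20*x - 25
f'(-0.5718) = 20*-0.5718 - 25 = -36.436
x_1 = -0.5718 - 0.005*-36.436 = -0.3896


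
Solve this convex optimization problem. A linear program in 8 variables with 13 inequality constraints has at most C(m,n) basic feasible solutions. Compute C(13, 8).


Each vertex corresponds to some choice of n active constraints out of m, so the number of vertices is at most C(m, n) = m! / (n!(m-n)!).
m = 13, n = 8
Numerator: 13 * 12 * 11 * 10 * 9 * 8 * 7 * 6
Denominator: 8! = 40320
C(13, 8) = 1287


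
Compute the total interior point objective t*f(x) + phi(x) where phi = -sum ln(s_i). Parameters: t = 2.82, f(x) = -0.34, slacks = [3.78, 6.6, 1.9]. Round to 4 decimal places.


Step 1: Compute log-barrier.
ln values: [1.3297, 1.8871, 0.6419]
phi = -(1.3297 + 1.8871 + 0.6419) = -3.8586
Step 2: Compute augmented objective.
t*f(x) = 2.82*-0.34 = -0.9588
Total = -0.9588 - 3.8586 = -4.8174


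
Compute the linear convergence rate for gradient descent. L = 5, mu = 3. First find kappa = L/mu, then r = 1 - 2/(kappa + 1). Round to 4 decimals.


Step 1: Compute the condition number.
kappa = L/mu = 5/3 = 1.6667
Step 2: Compute the convergence rate.
r = 1 - 2/(kappa + 1) = 1 - 2*mu/(L + mu) = (L - mu)/(L + mu) = 2/8 = 0.25


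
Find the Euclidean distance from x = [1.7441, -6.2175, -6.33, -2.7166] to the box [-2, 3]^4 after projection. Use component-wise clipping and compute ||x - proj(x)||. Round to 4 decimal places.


Project each component onto [-2, 3].
clip(1.7441) = 1.7441, clip(-6.2175) = -2.0, clip(-6.33) = -2.0, clip(-2.7166) = -2.0
Projection = [1.7441, -2.0, -2.0, -2.0]
Squared diffs: [0.0, 17.7873, 18.7489, 0.5135]
Distance = sqrt(37.0497) = 6.0868


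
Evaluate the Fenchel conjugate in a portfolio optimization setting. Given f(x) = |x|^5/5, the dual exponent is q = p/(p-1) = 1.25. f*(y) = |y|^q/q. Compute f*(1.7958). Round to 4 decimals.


The conjugate exponent q satisfies 1/p + 1/q = 1.
p = 5, so q = 5/(5 - 1) = 1.25
|y|^q = 1.7958^1.25 = 2.0788
f*(1.7958) = 2.0788 / 1.25 = 1.6631


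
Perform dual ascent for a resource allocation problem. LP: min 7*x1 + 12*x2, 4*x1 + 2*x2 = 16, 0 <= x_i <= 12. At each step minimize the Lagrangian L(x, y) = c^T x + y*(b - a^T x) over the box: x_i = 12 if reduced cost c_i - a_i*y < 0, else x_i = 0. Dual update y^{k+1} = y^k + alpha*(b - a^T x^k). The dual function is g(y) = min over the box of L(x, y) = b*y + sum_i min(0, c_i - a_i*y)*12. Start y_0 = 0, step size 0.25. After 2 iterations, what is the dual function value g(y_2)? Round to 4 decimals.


Dual ascent for LP: min 7*x1 + 12*x2, 4*x1 + 2*x2 = 16, 0 <= x_i <= 12
Step 1: y^k = 0.0, reduced costs: (7.0, 12.0)
  x^k = (0.0, 0.0), subgradient = b - a^T x = 16.0
  y^{k+1} = 0.0 + 0.25*16.0 = 4.0
Step 2: y^k = 4.0, reduced costs: (-9.0, 4.0)
  x^k = (12.0, 0.0), subgradient = b - a^T x = -32.0
  y^{k+1} = 4.0 + 0.25*-32.0 = -4.0
Dual objective at y_2 = -4.0: reduced costs (23.0, 20.0), box minimizer x = (0.0, 0.0)
g(y_2) = b*y + (c1 - a1*y)*x1 + (c2 - a2*y)*x2 = 16*(-4.0) + 23.0*0.0 + 20.0*0.0 = -64.0 + 0.0 + 0.0 = -64.0


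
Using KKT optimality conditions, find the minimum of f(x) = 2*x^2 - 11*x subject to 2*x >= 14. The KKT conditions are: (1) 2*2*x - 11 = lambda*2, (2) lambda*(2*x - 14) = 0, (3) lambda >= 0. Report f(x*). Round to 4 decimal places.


Step 1: Try lambda = 0 (constraint inactive).
x_unc = 11/(2*2) = 2.75
Check: 2*2.75 = 5.5 < 14 -- violated!
Step 2: Constraint must be active: 2*x = 14
x* = 14/2 = 7.0
lambda = (2*2*7.0 - 11)/2 = 8.5
Step 3: Compute optimal value.
f(x*) = 2*7.0^2 - 11*7.0 = 21.0


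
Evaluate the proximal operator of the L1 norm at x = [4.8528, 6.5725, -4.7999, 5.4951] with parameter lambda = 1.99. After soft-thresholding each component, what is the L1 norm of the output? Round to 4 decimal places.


Soft-thresholding with lambda = 1.99:
prox(4.8528) = sign(4.8528)*max(|4.8528| - 1.99, 0) = 2.8628
prox(6.5725) = sign(6.5725)*max(|6.5725| - 1.99, 0) = 4.5825
prox(-4.7999) = sign(-4.7999)*max(|-4.7999| - 1.99, 0) = -2.8099
prox(5.4951) = sign(5.4951)*max(|5.4951| - 1.99, 0) = 3.5051
prox(x) = [2.8628, 4.5825, -2.8099, 3.5051]
||prox(x)||_1 = 2.8628 + 4.5825 + 2.8099 + 3.5051 = 13.7603


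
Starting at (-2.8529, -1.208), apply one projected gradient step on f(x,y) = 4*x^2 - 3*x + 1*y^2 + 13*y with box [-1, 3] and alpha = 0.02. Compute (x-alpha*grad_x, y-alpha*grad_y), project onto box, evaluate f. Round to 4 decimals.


Step 1: Compute gradient at (-2.8529, -1.208).
grad_x = 2*4*-2.8529 - 3 = -25.8232
grad_y = 2*1*-1.208 + 13 = 10.584
Step 2: Gradient step.
x_raw = -2.8529 - 0.02*-25.8232 = -2.3364
y_raw = -1.208 - 0.02*10.584 = -1.4197
Step 3: Project onto [-1, 3].
x_proj = clip(-2.3364) = -1.0
y_proj = clip(-1.4197) = -1.0
Step 4: Evaluate f.
f(-1.0, -1.0) = -5.0


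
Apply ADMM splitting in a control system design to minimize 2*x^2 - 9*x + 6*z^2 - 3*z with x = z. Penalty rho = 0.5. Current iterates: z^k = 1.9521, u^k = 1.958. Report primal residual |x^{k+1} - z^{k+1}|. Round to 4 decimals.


ADMM iteration with rho = 0.5, z^k = 1.9521, u^k = 1.958
Step 1: x-update.
Minimize 2*x^2 - 9*x + (0.5/2)*(x - 1.9521 + 1.958)^2
FOC: (2*2 + 0.5)*x = 9 + 0.5*(1.9521 - 1.958)
x^{k+1} = 1.9993
Step 2: z-update.
Minimize 6*z^2 - 3*z + (0.5/2)*(1.9993 - z + 1.958)^2
FOC: (2*6 + 0.5)*z = 3 + 0.5*(1.9993 + 1.958)
z^{k+1} = 0.3983
Step 3: u-update.
u^{k+1} = 1.958 + 1.9993 - 0.3983 = 3.5591
Step 4: Primal residual = |1.9993 - 0.3983| = 1.6011


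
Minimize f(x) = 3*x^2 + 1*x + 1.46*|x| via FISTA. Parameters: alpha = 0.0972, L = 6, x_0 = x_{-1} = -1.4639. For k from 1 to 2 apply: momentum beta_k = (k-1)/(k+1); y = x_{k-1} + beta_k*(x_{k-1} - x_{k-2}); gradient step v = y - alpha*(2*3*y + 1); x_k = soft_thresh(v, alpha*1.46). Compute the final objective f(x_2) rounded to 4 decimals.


FISTA on f(x) = 3*x^2 + 1*x + 1.46*|x|
L = 6, alpha = 0.0972
Iteration 1: beta = 0.0, y = -1.4639 + 0.0*(-1.4639 + 1.4639) = -1.4639
  grad(y) = -7.7834, v = y - alpha*grad = -0.7074
  prox(v) = soft_thresh(-0.7074, 0.1419) = -0.5654
Iteration 2: beta = 0.3333, y = -0.5654 + 0.3333*(-0.5654 + 1.4639) = -0.266
  grad(y) = -0.5957, v = y - alpha*grad = -0.2081
  prox(v) = soft_thresh(-0.2081, 0.1419) = -0.0661
f(x_2) = 3*(-0.0661)^2 + 1*(-0.0661) + 1.46*|-0.0661| = 0.0435


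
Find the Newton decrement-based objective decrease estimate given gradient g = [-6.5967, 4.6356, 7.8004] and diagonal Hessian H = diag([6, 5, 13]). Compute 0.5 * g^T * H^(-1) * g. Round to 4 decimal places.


Step 1: H is diagonal, so H^(-1) * g = [-1.0995, 0.9271, 0.6].
Step 2: g^T H^(-1) g = sum_i g_i^2 / H_ii
  = (-6.5967)^2/6 + (4.6356)^2/5 + (7.8004)^2/13
  = 7.2527 + 4.2978 + 4.6805 = 16.231
Step 3: Objective decrease = 0.5 * g^T H^(-1) g = 8.1155


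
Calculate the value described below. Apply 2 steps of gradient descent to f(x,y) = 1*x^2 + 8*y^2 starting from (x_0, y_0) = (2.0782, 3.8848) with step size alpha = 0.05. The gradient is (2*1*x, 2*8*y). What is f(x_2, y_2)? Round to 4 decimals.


Gradient descent on f(x,y) = 1*x^2 + 8*y^2.
Starting point: (2.0782, 3.8848), alpha = 0.05
Step 1: grad_x = 2*1*2.0782 = 4.1564, grad_y = 2*8*3.8848 = 62.1568
  x_1 = 2.0782 - 0.05*4.1564 = 1.8704
  y_1 = 3.8848 - 0.05*62.1568 = 0.777
Step 2: grad_x = 2*1*1.8704 = 3.7408, grad_y = 2*8*0.777 = 12.4314
  x_2 = 1.8704 - 0.05*3.7408 = 1.6833
  y_2 = 0.777 - 0.05*12.4314 = 0.1554
f(1.6833, 0.1554) = 1*1.6833^2 + 8*0.1554^2 = 3.0268


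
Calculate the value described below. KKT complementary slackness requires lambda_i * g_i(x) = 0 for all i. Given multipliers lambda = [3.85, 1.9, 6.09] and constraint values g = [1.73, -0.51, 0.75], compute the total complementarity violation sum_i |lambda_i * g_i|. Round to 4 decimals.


KKT complementary slackness check:
lambda_1 * g_1 = 3.85 * 1.73 = 6.6605
lambda_2 * g_2 = 1.9 * -0.51 = -0.969
lambda_3 * g_3 = 6.09 * 0.75 = 4.5675
Total violation = 6.6605 + 0.969 + 4.5675 = 12.197


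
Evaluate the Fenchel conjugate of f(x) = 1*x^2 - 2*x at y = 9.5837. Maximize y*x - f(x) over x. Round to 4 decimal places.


f*(y) = sup_x {y*x - a*x^2 - b*x} = sup_x {(y-b)*x - a*x^2}
FOC: (y - b) - 2a*x = 0 => x* = (y - b)/(2a)
x* = (9.5837 + 2)/(2*1) = 5.7919
f*(9.5837) = (y-b)^2/(4a) = (9.5837 + 2)^2/(4*1)
= 134.1821/4 = 33.5455


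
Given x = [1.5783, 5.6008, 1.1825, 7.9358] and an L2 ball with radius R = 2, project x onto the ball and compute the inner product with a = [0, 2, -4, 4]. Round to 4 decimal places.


Step 1: Compute ||x|| (intermediates to 6 decimals).
||x|| = sqrt(1.5783^2 + 5.6008^2 + 1.1825^2 + 7.9358^2) = 9.911368
Step 2: Project.
Since ||x|| > R, scale = R/||x|| = 2/9.911368 = 0.201788, proj(x) = scale * x
proj(x) = [0.318482, 1.130174, 0.238614, 1.601349]
Step 3: Dot product.
a^T * proj(x) = 0*0.318482 + 2*1.130174 - 4*0.238614 + 4*1.601349 = 7.7113


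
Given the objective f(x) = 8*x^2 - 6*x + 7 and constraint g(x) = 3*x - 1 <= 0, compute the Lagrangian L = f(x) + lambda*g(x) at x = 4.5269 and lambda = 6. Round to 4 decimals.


Step 1: Evaluate f(x).
f(4.5269) = 8*4.5269^2 - 6*4.5269 + 7 = 143.7812
Step 2: Evaluate g(x).
g(4.5269) = 3*4.5269 - 1 = 12.5807
Step 3: Compute Lagrangian.
L = 143.7812 + 6*12.5807 = 219.2654


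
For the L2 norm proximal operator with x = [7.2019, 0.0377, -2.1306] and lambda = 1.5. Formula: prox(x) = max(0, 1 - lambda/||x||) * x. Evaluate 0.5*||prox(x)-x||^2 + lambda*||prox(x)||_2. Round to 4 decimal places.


Step 1: Compute ||x||.
||x|| = 7.5105
Step 2: Compute scaling factor.
scale = max(0, 1 - 1.5/7.5105) = 0.8003
Step 3: prox(x) = [5.7635, 0.0302, -1.7051]
||prox(x)|| = 6.0105
Step 4: Proximal objective.
0.5*||prox-x||^2 = 1.125
lambda*||prox|| = 9.0158
Total = 10.1408


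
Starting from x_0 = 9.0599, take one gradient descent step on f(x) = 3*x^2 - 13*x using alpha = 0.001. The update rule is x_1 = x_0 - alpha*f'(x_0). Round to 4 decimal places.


We compute the gradient at x_0 and apply the update.
f'(x) = 6*x - 13
f'(9.0599) = 6*9.0599 - 13 = 41.3594
x_1 = 9.0599 - 0.001*41.3594 = 9.0185


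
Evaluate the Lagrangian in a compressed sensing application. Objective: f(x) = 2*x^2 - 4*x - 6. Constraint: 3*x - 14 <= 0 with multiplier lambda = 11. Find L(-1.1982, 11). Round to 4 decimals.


Step 1: Evaluate f(x).
f(-1.1982) = 2*(-1.1982)^2 - 4*(-1.1982) - 6 = 1.6642
Step 2: Evaluate g(x).
g(-1.1982) = 3*-1.1982 - 14 = -17.5946
Step 3: Compute Lagrangian.
L = 1.6642 + 11*-17.5946 = -191.8764


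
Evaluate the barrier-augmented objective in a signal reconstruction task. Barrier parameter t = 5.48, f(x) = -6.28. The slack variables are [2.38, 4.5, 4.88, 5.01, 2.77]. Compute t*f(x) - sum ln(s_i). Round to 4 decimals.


Step 1: Compute log-barrier.
ln values: [0.8671, 1.5041, 1.5851, 1.6114, 1.0188]
phi = -(0.8671 + 1.5041 + 1.5851 + 1.6114 + 1.0188) = -6.5866
Step 2: Compute augmented objective.
t*f(x) = 5.48*-6.28 = -34.4144
Total = -34.4144 - 6.5866 = -41.001


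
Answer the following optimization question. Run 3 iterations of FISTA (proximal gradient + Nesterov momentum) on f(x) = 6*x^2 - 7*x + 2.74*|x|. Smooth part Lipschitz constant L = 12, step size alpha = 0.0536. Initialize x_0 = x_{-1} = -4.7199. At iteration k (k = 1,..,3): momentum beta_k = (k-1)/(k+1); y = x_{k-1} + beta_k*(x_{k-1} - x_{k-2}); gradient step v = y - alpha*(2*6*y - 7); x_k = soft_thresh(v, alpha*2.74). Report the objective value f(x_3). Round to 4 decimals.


FISTA on f(x) = 6*x^2 - 7*x + 2.74*|x|
L = 12, alpha = 0.0536
Iteration 1: beta = 0.0, y = -4.7199 + 0.0*(-4.7199 + 4.7199) = -4.7199
  grad(y) = -63.6388, v = y - alpha*grad = -1.3089
  prox(v) = soft_thresh(-1.3089, 0.1469) = -1.162
Iteration 2: beta = 0.3333, y = -1.162 + 0.3333*(-1.162 + 4.7199) = 0.024
  grad(y) = -6.7123, v = y - alpha*grad = 0.3838
  prox(v) = soft_thresh(0.3838, 0.1469) = 0.2369
Iteration 3: beta = 0.5, y = 0.2369 + 0.5*(0.2369 + 1.162) = 0.9363
  grad(y) = 4.236, v = y - alpha*grad = 0.7093
  prox(v) = soft_thresh(0.7093, 0.1469) = 0.5624
f(x_3) = 6*0.5624^2 - 7*0.5624 + 2.74*|0.5624| = -0.498


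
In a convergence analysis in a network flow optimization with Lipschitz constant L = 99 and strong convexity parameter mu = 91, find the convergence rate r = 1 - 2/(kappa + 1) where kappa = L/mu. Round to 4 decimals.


Step 1: Compute the condition number.
kappa = L/mu = 99/91 = 1.0879
Step 2: Compute the convergence rate.
r = 1 - 2/(kappa + 1) = 1 - 2*mu/(L + mu) = (L - mu)/(L + mu) = 8/190 = 0.0421


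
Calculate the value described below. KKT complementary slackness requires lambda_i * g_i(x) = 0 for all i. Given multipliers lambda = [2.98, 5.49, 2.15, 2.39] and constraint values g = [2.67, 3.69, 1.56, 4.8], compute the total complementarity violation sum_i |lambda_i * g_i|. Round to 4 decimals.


KKT complementary slackness check:
lambda_1 * g_1 = 2.98 * 2.67 = 7.9566
lambda_2 * g_2 = 5.49 * 3.69 = 20.2581
lambda_3 * g_3 = 2.15 * 1.56 = 3.354
lambda_4 * g_4 = 2.39 * 4.8 = 11.472
Total violation = 7.9566 + 20.2581 + 3.354 + 11.472 = 43.0407


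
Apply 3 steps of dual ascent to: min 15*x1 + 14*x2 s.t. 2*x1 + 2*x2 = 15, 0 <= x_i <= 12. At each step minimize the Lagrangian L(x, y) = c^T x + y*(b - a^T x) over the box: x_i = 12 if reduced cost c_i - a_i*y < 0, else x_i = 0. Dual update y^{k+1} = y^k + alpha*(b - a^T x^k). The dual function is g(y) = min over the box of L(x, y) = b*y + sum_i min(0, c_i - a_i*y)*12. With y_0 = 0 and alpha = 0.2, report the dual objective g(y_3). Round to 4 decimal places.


Dual ascent for LP: min 15*x1 + 14*x2, 2*x1 + 2*x2 = 15, 0 <= x_i <= 12
Step 1: y^k = 0.0, reduced costs: (15.0, 14.0)
  x^k = (0.0, 0.0), subgradient = b - a^T x = 15.0
  y^{k+1} = 0.0 + 0.2*15.0 = 3.0
Step 2: y^k = 3.0, reduced costs: (9.0, 8.0)
  x^k = (0.0, 0.0), subgradient = b - a^T x = 15.0
  y^{k+1} = 3.0 + 0.2*15.0 = 6.0
Step 3: y^k = 6.0, reduced costs: (3.0, 2.0)
  x^k = (0.0, 0.0), subgradient = b - a^T x = 15.0
  y^{k+1} = 6.0 + 0.2*15.0 = 9.0
Dual objective at y_3 = 9.0: reduced costs (-3.0, -4.0), box minimizer x = (12.0, 12.0)
g(y_3) = b*y + (c1 - a1*y)*x1 + (c2 - a2*y)*x2 = 15*9.0 + (-3.0)*12.0 + (-4.0)*12.0 = 135.0 - 36.0 - 48.0 = 51.0


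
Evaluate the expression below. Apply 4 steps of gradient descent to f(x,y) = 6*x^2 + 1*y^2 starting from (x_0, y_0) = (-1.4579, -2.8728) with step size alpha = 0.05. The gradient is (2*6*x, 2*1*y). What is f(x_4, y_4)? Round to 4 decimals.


Gradient descent on f(x,y) = 6*x^2 + 1*y^2.
Starting point: (-1.4579, -2.8728), alpha = 0.05
Step 1: grad_x = 2*6*-1.4579 = -17.4948, grad_y = 2*1*-2.8728 = -5.7456
  x_1 = -1.4579 - 0.05*-17.4948 = -0.5832
  y_1 = -2.8728 - 0.05*-5.7456 = -2.5855
Step 2: grad_x = 2*6*-0.5832 = -6.9979, grad_y = 2*1*-2.5855 = -5.171
  x_2 = -0.5832 - 0.05*-6.9979 = -0.2333
  y_2 = -2.5855 - 0.05*-5.171 = -2.327
Step 3: grad_x = 2*6*-0.2333 = -2.7992, grad_y = 2*1*-2.327 = -4.6539
  x_3 = -0.2333 - 0.05*-2.7992 = -0.0933
  y_3 = -2.327 - 0.05*-4.6539 = -2.0943
Step 4: grad_x = 2*6*-0.0933 = -1.1197, grad_y = 2*1*-2.0943 = -4.1885
  x_4 = -0.0933 - 0.05*-1.1197 = -0.0373
  y_4 = -2.0943 - 0.05*-4.1885 = -1.8848
f(-0.0373, -1.8848) = 6*(-0.0373)^2 + 1*(-1.8848)^2 = 3.561


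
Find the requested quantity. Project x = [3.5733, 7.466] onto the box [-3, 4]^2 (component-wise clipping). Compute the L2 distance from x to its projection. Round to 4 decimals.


Project each component onto [-3, 4].
clip(3.5733) = 3.5733, clip(7.466) = 4.0
Projection = [3.5733, 4.0]
Squared diffs: [0.0, 12.0132]
Distance = sqrt(12.0132) = 3.466


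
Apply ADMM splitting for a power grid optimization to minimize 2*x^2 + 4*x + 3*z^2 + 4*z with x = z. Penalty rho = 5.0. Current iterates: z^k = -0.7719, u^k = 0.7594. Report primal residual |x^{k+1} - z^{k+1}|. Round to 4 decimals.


ADMM iteration with rho = 5.0, z^k = -0.7719, u^k = 0.7594
Step 1: x-update.
Minimize 2*x^2 + 4*x + (5.0/2)*(x + 0.7719 + 0.7594)^2
FOC: (2*2 + 5.0)*x = -4 + 5.0*(-0.7719 - 0.7594)
x^{k+1} = -1.2952
Step 2: z-update.
Minimize 3*z^2 + 4*z + (5.0/2)*(-1.2952 - z + 0.7594)^2
FOC: (2*3 + 5.0)*z = -4 + 5.0*(-1.2952 + 0.7594)
z^{k+1} = -0.6072
Step 3: u-update.
u^{k+1} = 0.7594 - 1.2952 + 0.6072 = 0.0714
Step 4: Primal residual = |-1.2952 + 0.6072| = 0.688


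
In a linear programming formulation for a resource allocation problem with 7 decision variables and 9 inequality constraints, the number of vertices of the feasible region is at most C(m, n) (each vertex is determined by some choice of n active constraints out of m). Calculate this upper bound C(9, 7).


Each vertex corresponds to some choice of n active constraints out of m, so the number of vertices is at most C(m, n) = m! / (n!(m-n)!).
m = 9, n = 7
Numerator: 9 * 8 * 7 * 6 * 5 * 4 * 3
Denominator: 7! = 5040
C(9, 7) = 36


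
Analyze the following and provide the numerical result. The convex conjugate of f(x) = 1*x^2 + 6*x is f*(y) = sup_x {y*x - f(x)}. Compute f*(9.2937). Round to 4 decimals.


f*(y) = sup_x {y*x - a*x^2 - b*x} = sup_x {(y-b)*x - a*x^2}
FOC: (y - b) - 2a*x = 0 => x* = (y - b)/(2a)
x* = (9.2937 - 6)/(2*1) = 1.6469
f*(9.2937) = (y-b)^2/(4a) = (9.2937 - 6)^2/(4*1)
= 10.8485/4 = 2.7121


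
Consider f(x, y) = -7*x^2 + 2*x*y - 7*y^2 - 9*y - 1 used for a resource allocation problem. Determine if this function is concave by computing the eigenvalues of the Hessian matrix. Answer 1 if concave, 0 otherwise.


The Hessian of f(x,y) = -7*x^2 + 2*x*y - 7*y^2 - 9*y - 1 is:
H = [[-14, 2], [2, -14]]
Trace = -14 - 14 = -28
Determinant = -14*-14 - (2)^2 = 192
Discriminant = (-28)^2 - 4*192 = 16.0
Eigenvalues: lambda_1 = -16.0, lambda_2 = -12.0
The function is concave.

1


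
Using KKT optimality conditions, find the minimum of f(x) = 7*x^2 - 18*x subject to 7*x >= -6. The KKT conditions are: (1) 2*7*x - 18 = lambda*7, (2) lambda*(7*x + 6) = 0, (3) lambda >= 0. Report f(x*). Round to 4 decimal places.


Step 1: Try lambda = 0 (constraint inactive).
Stationarity: 2*7*x - 18 = 0
x* = 18/(2*7) = 9/7 = 1.2857 (rounded; the exact value 9/7 is used below)
Check constraint: 7*1.2857 = 8.9999 >= -6 -- satisfied.
Step 2: Compute optimal value.
f(x*) = 7*(9/7)^2 - 18*(9/7) = -11.5714


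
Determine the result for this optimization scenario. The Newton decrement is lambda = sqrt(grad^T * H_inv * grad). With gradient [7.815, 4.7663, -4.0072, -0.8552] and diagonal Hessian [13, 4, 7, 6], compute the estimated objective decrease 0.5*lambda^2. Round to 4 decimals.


Step 1: H is diagonal, so H^(-1) * g = [0.6012, 1.1916, -0.5725, -0.1425].
Step 2: g^T H^(-1) g = sum_i g_i^2 / H_ii
  = (7.815)^2/13 + (4.7663)^2/4 + (-4.0072)^2/7 + (-0.8552)^2/6
  = 4.698 + 5.6794 + 2.294 + 0.1219 = 12.7933
Step 3: Objective decrease = 0.5 * g^T H^(-1) g = 6.3966


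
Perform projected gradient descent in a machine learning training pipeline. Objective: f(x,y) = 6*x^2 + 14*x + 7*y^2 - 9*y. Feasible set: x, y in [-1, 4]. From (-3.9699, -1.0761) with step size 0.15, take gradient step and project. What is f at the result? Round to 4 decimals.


Step 1: Compute gradient at (-3.9699, -1.0761).
grad_x = 2*6*-3.9699 + 14 = -33.6388
grad_y = 2*7*-1.0761 - 9 = -24.0654
Step 2: Gradient step.
x_raw = -3.9699 - 0.15*-33.6388 = 1.0759
y_raw = -1.0761 - 0.15*-24.0654 = 2.5337
Step 3: Project onto [-1, 4].
x_proj = clip(1.0759) = 1.0759
y_proj = clip(2.5337) = 2.5337
Step 4: Evaluate f.
f(1.0759, 2.5337) = 44.1429


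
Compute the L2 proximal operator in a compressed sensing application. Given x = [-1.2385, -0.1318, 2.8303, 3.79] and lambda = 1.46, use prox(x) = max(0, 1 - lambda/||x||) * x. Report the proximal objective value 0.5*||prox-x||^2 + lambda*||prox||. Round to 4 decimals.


Step 1: Compute ||x||.
||x|| = 4.8914
Step 2: Compute scaling factor.
scale = max(0, 1 - 1.46/4.8914) = 0.7015
Step 3: prox(x) = [-0.8688, -0.0925, 1.9855, 2.6588]
||prox(x)|| = 3.4314
Step 4: Proximal objective.
0.5*||prox-x||^2 = 1.0658
lambda*||prox|| = 5.0098
Total = 6.0757


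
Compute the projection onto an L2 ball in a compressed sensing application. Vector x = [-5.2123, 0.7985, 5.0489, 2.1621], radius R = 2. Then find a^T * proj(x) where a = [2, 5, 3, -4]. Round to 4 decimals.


Step 1: Compute ||x|| (intermediates to 6 decimals).
||x|| = sqrt((-5.2123)^2 + 0.7985^2 + 5.0489^2 + 2.1621^2) = 7.613918
Step 2: Project.
Since ||x|| > R, scale = R/||x|| = 2/7.613918 = 0.262677, proj(x) = scale * x
proj(x) = [-1.369151, 0.209748, 1.32623, 0.567934]
Step 3: Dot product.
a^T * proj(x) = 2*(-1.369151) + 5*0.209748 + 3*1.32623 - 4*0.567934 = 0.0174


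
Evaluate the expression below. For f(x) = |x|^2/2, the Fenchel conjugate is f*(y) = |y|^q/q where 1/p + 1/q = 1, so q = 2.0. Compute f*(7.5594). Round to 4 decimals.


The conjugate exponent q satisfies 1/p + 1/q = 1.
p = 2, so q = 2/(2 - 1) = 2.0
|y|^q = 7.5594^2.0 = 57.1445
f*(7.5594) = 57.1445 / 2.0 = 28.5723


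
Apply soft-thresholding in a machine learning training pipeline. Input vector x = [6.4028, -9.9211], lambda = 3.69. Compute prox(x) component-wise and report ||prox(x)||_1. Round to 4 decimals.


Soft-thresholding with lambda = 3.69:
prox(6.4028) = sign(6.4028)*max(|6.4028| - 3.69, 0) = 2.7128
prox(-9.9211) = sign(-9.9211)*max(|-9.9211| - 3.69, 0) = -6.2311
prox(x) = [2.7128, -6.2311]
||prox(x)||_1 = 2.7128 + 6.2311 = 8.9439


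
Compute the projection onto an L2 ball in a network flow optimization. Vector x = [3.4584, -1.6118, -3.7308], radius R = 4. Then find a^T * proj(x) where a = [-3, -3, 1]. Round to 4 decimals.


Step 1: Compute ||x|| (intermediates to 6 decimals).
||x|| = sqrt(3.4584^2 + (-1.6118)^2 + (-3.7308)^2) = 5.336413
Step 2: Project.
Since ||x|| > R, scale = R/||x|| = 4/5.336413 = 0.749567, proj(x) = scale * x
proj(x) = [2.592303, -1.208152, -2.796485]
Step 3: Dot product.
a^T * proj(x) = -3*2.592303 - 3*(-1.208152) + 1*(-2.796485) = -6.9489


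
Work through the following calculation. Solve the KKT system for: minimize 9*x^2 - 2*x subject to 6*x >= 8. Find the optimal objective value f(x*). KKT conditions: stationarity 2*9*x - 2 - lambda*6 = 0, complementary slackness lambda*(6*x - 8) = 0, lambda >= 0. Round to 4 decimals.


Step 1: Try lambda = 0 (constraint inactive).
x_unc = 2/(2*9) = 0.1111
Check: 6*0.1111 = 0.6666 < 8 -- violated!
Step 2: Constraint must be active: 6*x = 8
x* = 8/6 = 4/3 = 1.3333 (rounded; the exact value 4/3 is used below)
lambda = (2*9*(4/3) - 2)/6 = 3.6667
Step 3: Compute optimal value.
f(x*) = 9*(4/3)^2 - 2*(4/3) = 13.3333


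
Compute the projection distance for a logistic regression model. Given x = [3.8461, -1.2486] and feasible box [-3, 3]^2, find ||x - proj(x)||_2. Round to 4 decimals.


Project each component onto [-3, 3].
clip(3.8461) = 3.0, clip(-1.2486) = -1.2486
Projection = [3.0, -1.2486]
Squared diffs: [0.7159, 0.0]
Distance = sqrt(0.7159) = 0.8461


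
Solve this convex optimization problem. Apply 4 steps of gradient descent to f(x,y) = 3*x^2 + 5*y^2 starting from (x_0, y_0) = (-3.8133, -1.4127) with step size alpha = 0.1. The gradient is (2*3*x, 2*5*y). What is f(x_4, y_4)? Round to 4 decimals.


Gradient descent on f(x,y) = 3*x^2 + 5*y^2.
Starting point: (-3.8133, -1.4127), alpha = 0.1
Step 1: grad_x = 2*3*-3.8133 = -22.8798, grad_y = 2*5*-1.4127 = -14.127
  x_1 = -3.8133 - 0.1*-22.8798 = -1.5253
  y_1 = -1.4127 - 0.1*-14.127 = 0.0
Step 2: grad_x = 2*3*-1.5253 = -9.1519, grad_y = 2*5*0.0 = 0.0
  x_2 = -1.5253 - 0.1*-9.1519 = -0.6101
  y_2 = 0.0 - 0.1*0.0 = 0.0
Step 3: grad_x = 2*3*-0.6101 = -3.6608, grad_y = 2*5*0.0 = 0.0
  x_3 = -0.6101 - 0.1*-3.6608 = -0.2441
  y_3 = 0.0 - 0.1*0.0 = 0.0
Step 4: grad_x = 2*3*-0.2441 = -1.4643, grad_y = 2*5*0.0 = 0.0
  x_4 = -0.2441 - 0.1*-1.4643 = -0.0976
  y_4 = 0.0 - 0.1*0.0 = 0.0
f(-0.0976, 0.0) = 3*(-0.0976)^2 + 5*0.0^2 = 0.0286


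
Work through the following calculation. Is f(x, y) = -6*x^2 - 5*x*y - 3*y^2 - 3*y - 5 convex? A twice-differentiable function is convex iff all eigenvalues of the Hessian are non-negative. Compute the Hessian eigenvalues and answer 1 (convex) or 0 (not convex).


The Hessian of f(x,y) = -6*x^2 - 5*x*y - 3*y^2 - 3*y - 5 is:
H = [[-12, -5], [-5, -6]]
Trace = -12 - 6 = -18
Determinant = -12*-6 - (-5)^2 = 47
Discriminant = (-18)^2 - 4*47 = 136.0
Eigenvalues: lambda_1 = -14.831, lambda_2 = -3.169
The function is not convex.

0


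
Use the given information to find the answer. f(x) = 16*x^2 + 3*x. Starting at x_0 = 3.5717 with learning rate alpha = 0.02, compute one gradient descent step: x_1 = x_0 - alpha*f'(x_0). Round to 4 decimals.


We compute the gradient at x_0 and apply the update.
f'(x) = 32*x + 3
f'(3.5717) = 32*3.5717 + 3 = 117.2944
x_1 = 3.5717 - 0.02*117.2944 = 1.2258


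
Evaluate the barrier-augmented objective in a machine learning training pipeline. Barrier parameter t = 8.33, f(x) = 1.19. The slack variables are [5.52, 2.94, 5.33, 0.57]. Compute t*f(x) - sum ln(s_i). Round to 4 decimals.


Step 1: Compute log-barrier.
ln values: [1.7084, 1.0784, 1.6734, -0.5621]
phi = -(1.7084 + 1.0784 + 1.6734 - 0.5621) = -3.898
Step 2: Compute augmented objective.
t*f(x) = 8.33*1.19 = 9.9127
Total = 9.9127 - 3.898 = 6.0147


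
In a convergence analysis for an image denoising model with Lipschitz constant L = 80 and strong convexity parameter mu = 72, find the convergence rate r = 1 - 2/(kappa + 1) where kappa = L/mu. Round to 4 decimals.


Step 1: Compute the condition number.
kappa = L/mu = 80/72 = 1.1111
Step 2: Compute the convergence rate.
r = 1 - 2/(kappa + 1) = 1 - 2*mu/(L + mu) = (L - mu)/(L + mu) = 8/152 = 0.0526


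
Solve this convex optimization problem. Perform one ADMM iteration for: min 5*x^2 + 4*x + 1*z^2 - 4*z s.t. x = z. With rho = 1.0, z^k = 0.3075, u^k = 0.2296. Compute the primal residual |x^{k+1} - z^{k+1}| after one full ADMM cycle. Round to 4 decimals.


ADMM iteration with rho = 1.0, z^k = 0.3075, u^k = 0.2296
Step 1: x-update.
Minimize 5*x^2 + 4*x + (1.0/2)*(x - 0.3075 + 0.2296)^2
FOC: (2*5 + 1.0)*x = -4 + 1.0*(0.3075 - 0.2296)
x^{k+1} = -0.3566
Step 2: z-update.
Minimize 1*z^2 - 4*z + (1.0/2)*(-0.3566 - z + 0.2296)^2
FOC: (2*1 + 1.0)*z = 4 + 1.0*(-0.3566 + 0.2296)
z^{k+1} = 1.291
Step 3: u-update.
u^{k+1} = 0.2296 - 0.3566 - 1.291 = -1.418
Step 4: Primal residual = |-0.3566 - 1.291| = 1.6476


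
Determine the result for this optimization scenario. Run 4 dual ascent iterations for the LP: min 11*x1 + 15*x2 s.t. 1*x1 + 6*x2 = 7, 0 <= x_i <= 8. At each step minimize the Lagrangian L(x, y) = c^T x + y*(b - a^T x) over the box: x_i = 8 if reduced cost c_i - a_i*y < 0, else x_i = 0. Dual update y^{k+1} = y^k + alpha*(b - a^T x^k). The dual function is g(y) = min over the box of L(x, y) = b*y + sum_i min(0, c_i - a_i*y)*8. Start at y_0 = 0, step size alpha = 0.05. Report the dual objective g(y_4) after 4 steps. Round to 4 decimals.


Dual ascent for LP: min 11*x1 + 15*x2, 1*x1 + 6*x2 = 7, 0 <= x_i <= 8
Step 1: y^k = 0.0, reduced costs: (11.0, 15.0)
  x^k = (0.0, 0.0), subgradient = b - a^T x = 7.0
  y^{k+1} = 0.0 + 0.05*7.0 = 0.35
Step 2: y^k = 0.35, reduced costs: (10.65, 12.9)
  x^k = (0.0, 0.0), subgradient = b - a^T x = 7.0
  y^{k+1} = 0.35 + 0.05*7.0 = 0.7
Step 3: y^k = 0.7, reduced costs: (10.3, 10.8)
  x^k = (0.0, 0.0), subgradient = b - a^T x = 7.0
  y^{k+1} = 0.7 + 0.05*7.0 = 1.05
Step 4: y^k = 1.05, reduced costs: (9.95, 8.7)
  x^k = (0.0, 0.0), subgradient = b - a^T x = 7.0
  y^{k+1} = 1.05 + 0.05*7.0 = 1.4
Dual objective at y_4 = 1.4: reduced costs (9.6, 6.6), box minimizer x = (0.0, 0.0)
g(y_4) = b*y + (c1 - a1*y)*x1 + (c2 - a2*y)*x2 = 7*1.4 + 9.6*0.0 + 6.6*0.0 = 9.8 + 0.0 + 0.0 = 9.8


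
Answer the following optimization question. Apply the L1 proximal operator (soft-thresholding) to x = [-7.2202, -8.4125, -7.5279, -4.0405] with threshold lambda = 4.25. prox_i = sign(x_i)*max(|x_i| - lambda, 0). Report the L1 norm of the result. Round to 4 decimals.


Soft-thresholding with lambda = 4.25:
prox(-7.2202) = sign(-7.2202)*max(|-7.2202| - 4.25, 0) = -2.9702
prox(-8.4125) = sign(-8.4125)*max(|-8.4125| - 4.25, 0) = -4.1625
prox(-7.5279) = sign(-7.5279)*max(|-7.5279| - 4.25, 0) = -3.2779
prox(-4.0405) = sign(-4.0405)*max(|-4.0405| - 4.25, 0) = 0.0
prox(x) = [-2.9702, -4.1625, -3.2779, 0.0]
||prox(x)||_1 = 2.9702 + 4.1625 + 3.2779 + 0.0 = 10.4106


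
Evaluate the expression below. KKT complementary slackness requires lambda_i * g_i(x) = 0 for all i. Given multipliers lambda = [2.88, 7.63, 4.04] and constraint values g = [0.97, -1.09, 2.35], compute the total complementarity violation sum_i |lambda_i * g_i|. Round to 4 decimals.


KKT complementary slackness check:
lambda_1 * g_1 = 2.88 * 0.97 = 2.7936
lambda_2 * g_2 = 7.63 * -1.09 = -8.3167
lambda_3 * g_3 = 4.04 * 2.35 = 9.494
Total violation = 2.7936 + 8.3167 + 9.494 = 20.6043


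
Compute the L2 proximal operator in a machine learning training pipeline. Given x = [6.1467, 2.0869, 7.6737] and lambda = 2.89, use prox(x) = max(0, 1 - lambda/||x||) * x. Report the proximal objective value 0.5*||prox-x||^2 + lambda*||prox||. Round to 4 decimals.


Step 1: Compute ||x||.
||x|| = 10.051
Step 2: Compute scaling factor.
scale = max(0, 1 - 2.89/10.051) = 0.7125
Step 3: prox(x) = [4.3793, 1.4868, 5.4673]
||prox(x)|| = 7.161
Step 4: Proximal objective.
0.5*||prox-x||^2 = 4.1761
lambda*||prox|| = 20.6953
Total = 24.8714


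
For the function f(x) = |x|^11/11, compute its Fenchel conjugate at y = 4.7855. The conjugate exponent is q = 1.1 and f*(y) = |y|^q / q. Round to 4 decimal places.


The conjugate exponent q satisfies 1/p + 1/q = 1.
p = 11, so q = 11/(11 - 1) = 1.1
|y|^q = 4.7855^1.1 = 5.5965
f*(4.7855) = 5.5965 / 1.1 = 5.0878


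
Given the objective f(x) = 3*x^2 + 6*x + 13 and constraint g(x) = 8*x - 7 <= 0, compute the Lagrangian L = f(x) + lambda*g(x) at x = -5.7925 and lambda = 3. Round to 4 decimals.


Step 1: Evaluate f(x).
f(-5.7925) = 3*(-5.7925)^2 + 6*(-5.7925) + 13 = 78.9042
Step 2: Evaluate g(x).
g(-5.7925) = 8*-5.7925 - 7 = -53.34
Step 3: Compute Lagrangian.
L = 78.9042 + 3*-53.34 = -81.1158


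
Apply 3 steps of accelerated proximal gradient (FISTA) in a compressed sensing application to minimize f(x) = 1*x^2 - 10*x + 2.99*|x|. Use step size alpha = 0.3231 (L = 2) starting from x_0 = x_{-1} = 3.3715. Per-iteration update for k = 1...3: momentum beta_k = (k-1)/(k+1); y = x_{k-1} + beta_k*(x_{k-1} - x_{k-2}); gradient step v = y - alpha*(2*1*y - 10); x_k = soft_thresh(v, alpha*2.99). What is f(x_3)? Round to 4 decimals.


FISTA on f(x) = 1*x^2 - 10*x + 2.99*|x|
L = 2, alpha = 0.3231
Iteration 1: beta = 0.0, y = 3.3715 + 0.0*(3.3715 - 3.3715) = 3.3715
  grad(y) = -3.257, v = y - alpha*grad = 4.4238
  prox(v) = soft_thresh(4.4238, 0.9661) = 3.4578
Iteration 2: beta = 0.3333, y = 3.4578 + 0.3333*(3.4578 - 3.3715) = 3.4865
  grad(y) = -3.027, v = y - alpha*grad = 4.4645
  prox(v) = soft_thresh(4.4645, 0.9661) = 3.4985
Iteration 3: beta = 0.5, y = 3.4985 + 0.5*(3.4985 - 3.4578) = 3.5188
  grad(y) = -2.9624, v = y - alpha*grad = 4.476
  prox(v) = soft_thresh(4.476, 0.9661) = 3.5099
f(x_3) = 1*3.5099^2 - 10*3.5099 + 2.99*|3.5099| = -12.285


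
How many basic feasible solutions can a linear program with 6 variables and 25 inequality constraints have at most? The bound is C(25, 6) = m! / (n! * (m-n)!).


Each vertex corresponds to some choice of n active constraints out of m, so the number of vertices is at most C(m, n) = m! / (n!(m-n)!).
m = 25, n = 6
Numerator: 25 * 24 * 23 * 22 * 21 * 20
Denominator: 6! = 720
C(25, 6) = 177100


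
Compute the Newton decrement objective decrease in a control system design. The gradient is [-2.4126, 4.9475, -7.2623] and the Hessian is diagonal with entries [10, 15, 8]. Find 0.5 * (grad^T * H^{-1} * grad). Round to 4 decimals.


Step 1: H is diagonal, so H^(-1) * g = [-0.2413, 0.3298, -0.9078].
Step 2: g^T H^(-1) g = sum_i g_i^2 / H_ii
  = (-2.4126)^2/10 + (4.9475)^2/15 + (-7.2623)^2/8
  = 0.5821 + 1.6319 + 6.5926 = 8.8065
Step 3: Objective decrease = 0.5 * g^T H^(-1) g = 4.4033


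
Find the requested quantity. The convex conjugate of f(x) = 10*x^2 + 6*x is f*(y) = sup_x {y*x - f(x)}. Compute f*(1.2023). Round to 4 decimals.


f*(y) = sup_x {y*x - a*x^2 - b*x} = sup_x {(y-b)*x - a*x^2}
FOC: (y - b) - 2a*x = 0 => x* = (y - b)/(2a)
x* = (1.2023 - 6)/(2*10) = -0.2399
f*(1.2023) = (y-b)^2/(4a) = (1.2023 - 6)^2/(4*10)
= 23.0179/40 = 0.5754


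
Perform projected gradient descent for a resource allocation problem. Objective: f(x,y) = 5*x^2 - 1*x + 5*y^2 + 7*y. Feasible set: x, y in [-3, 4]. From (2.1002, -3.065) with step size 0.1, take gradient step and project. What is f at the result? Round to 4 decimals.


Step 1: Compute gradient at (2.1002, -3.065).
grad_x = 2*5*2.1002 - 1 = 20.002
grad_y = 2*5*-3.065 + 7 = -23.65
Step 2: Gradient step.
x_raw = 2.1002 - 0.1*20.002 = 0.1
y_raw = -3.065 - 0.1*-23.65 = -0.7
Step 3: Project onto [-3, 4].
x_proj = clip(0.1) = 0.1
y_proj = clip(-0.7) = -0.7
Step 4: Evaluate f.
f(0.1, -0.7) = -2.5


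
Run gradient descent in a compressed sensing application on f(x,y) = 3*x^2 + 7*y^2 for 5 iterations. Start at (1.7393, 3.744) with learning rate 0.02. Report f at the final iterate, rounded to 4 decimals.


Gradient descent on f(x,y) = 3*x^2 + 7*y^2.
Starting point: (1.7393, 3.744), alpha = 0.02
Step 1: grad_x = 2*3*1.7393 = 10.4358, grad_y = 2*7*3.744 = 52.416
  x_1 = 1.7393 - 0.02*10.4358 = 1.5306
  y_1 = 3.744 - 0.02*52.416 = 2.6957
Step 2: grad_x = 2*3*1.5306 = 9.1835, grad_y = 2*7*2.6957 = 37.7395
  x_2 = 1.5306 - 0.02*9.1835 = 1.3469
  y_2 = 2.6957 - 0.02*37.7395 = 1.9409
Step 3: grad_x = 2*3*1.3469 = 8.0815, grad_y = 2*7*1.9409 = 27.1725
  x_3 = 1.3469 - 0.02*8.0815 = 1.1853
  y_3 = 1.9409 - 0.02*27.1725 = 1.3974
Step 4: grad_x = 2*3*1.1853 = 7.1117, grad_y = 2*7*1.3974 = 19.5642
  x_4 = 1.1853 - 0.02*7.1117 = 1.0431
  y_4 = 1.3974 - 0.02*19.5642 = 1.0062
Step 5: grad_x = 2*3*1.0431 = 6.2583, grad_y = 2*7*1.0062 = 14.0862
  x_5 = 1.0431 - 0.02*6.2583 = 0.9179
  y_5 = 1.0062 - 0.02*14.0862 = 0.7244
f(0.9179, 0.7244) = 3*0.9179^2 + 7*0.7244^2 = 6.2012


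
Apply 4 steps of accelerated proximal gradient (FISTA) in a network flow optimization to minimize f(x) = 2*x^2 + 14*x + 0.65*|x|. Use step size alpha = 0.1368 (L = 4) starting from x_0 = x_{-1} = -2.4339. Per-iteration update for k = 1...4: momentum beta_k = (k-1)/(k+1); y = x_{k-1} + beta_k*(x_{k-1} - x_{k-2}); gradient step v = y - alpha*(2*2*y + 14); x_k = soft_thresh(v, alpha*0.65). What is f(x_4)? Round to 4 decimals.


FISTA on f(x) = 2*x^2 + 14*x + 0.65*|x|
L = 4, alpha = 0.1368
Iteration 1: beta = 0.0, y = -2.4339 + 0.0*(-2.4339 + 2.4339) = -2.4339
  grad(y) = 4.2644, v = y - alpha*grad = -3.0173
  prox(v) = soft_thresh(-3.0173, 0.0889) = -2.9283
Iteration 2: beta = 0.3333, y = -2.9283 + 0.3333*(-2.9283 + 2.4339) = -3.0932
  grad(y) = 1.6273, v = y - alpha*grad = -3.3158
  prox(v) = soft_thresh(-3.3158, 0.0889) = -3.2269
Iteration 3: beta = 0.5, y = -3.2269 + 0.5*(-3.2269 + 2.9283) = -3.3761
  grad(y) = 0.4955, v = y - alpha*grad = -3.4439
  prox(v) = soft_thresh(-3.4439, 0.0889) = -3.355
Iteration 4: beta = 0.6, y = -3.355 + 0.6*(-3.355 + 3.2269) = -3.4319
  grad(y) = 0.2725, v = y - alpha*grad = -3.4691
  prox(v) = soft_thresh(-3.4691, 0.0889) = -3.3802
f(x_4) = 2*(-3.3802)^2 + 14*(-3.3802) + 0.65*|-3.3802| = -22.2742


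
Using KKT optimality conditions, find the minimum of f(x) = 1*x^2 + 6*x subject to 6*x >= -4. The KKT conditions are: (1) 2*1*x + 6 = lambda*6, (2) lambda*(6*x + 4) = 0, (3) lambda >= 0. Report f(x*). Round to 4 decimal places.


Step 1: Try lambda = 0 (constraint inactive).
x_unc = -6/(2*1) = -3.0
Check: 6*-3.0 = -18.0 < -4 -- violated!
Step 2: Constraint must be active: 6*x = -4
x* = -4/6 = -2/3 = -0.6667 (rounded; the exact value -2/3 is used below)
lambda = (2*1*(-2/3) + 6)/6 = 0.7778
Step 3: Compute optimal value.
f(x*) = 1*(-2/3)^2 + 6*(-2/3) = -3.5556


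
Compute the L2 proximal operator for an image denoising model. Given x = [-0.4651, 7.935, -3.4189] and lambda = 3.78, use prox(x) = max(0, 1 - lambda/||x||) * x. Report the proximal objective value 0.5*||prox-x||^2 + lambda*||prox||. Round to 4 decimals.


Step 1: Compute ||x||.
||x|| = 8.6527
Step 2: Compute scaling factor.
scale = max(0, 1 - 3.78/8.6527) = 0.5631
Step 3: prox(x) = [-0.2619, 4.4685, -1.9253]
||prox(x)|| = 4.8727
Step 4: Proximal objective.
0.5*||prox-x||^2 = 7.1442
lambda*||prox|| = 18.4188
Total = 25.5631


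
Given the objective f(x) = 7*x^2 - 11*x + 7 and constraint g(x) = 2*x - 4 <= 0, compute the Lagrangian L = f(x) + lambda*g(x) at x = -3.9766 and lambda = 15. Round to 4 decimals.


Step 1: Evaluate f(x).
f(-3.9766) = 7*(-3.9766)^2 - 11*(-3.9766) + 7 = 161.436
Step 2: Evaluate g(x).
g(-3.9766) = 2*-3.9766 - 4 = -11.9532
Step 3: Compute Lagrangian.
L = 161.436 + 15*-11.9532 = -17.862


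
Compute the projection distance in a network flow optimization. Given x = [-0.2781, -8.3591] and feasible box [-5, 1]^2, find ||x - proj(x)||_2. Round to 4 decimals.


Project each component onto [-5, 1].
clip(-0.2781) = -0.2781, clip(-8.3591) = -5.0
Projection = [-0.2781, -5.0]
Squared diffs: [0.0, 11.2836]
Distance = sqrt(11.2836) = 3.3591


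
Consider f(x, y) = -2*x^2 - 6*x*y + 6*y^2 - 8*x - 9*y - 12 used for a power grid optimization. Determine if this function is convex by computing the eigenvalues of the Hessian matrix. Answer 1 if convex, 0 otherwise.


The Hessian of f(x,y) = -2*x^2 - 6*x*y + 6*y^2 - 8*x - 9*y - 12 is:
H = [[-4, -6], [-6, 12]]
Trace = -4 + 12 = 8
Determinant = -4*12 - (-6)^2 = -84
Discriminant = (8)^2 - 4*-84 = 400.0
Eigenvalues: lambda_1 = -6.0, lambda_2 = 14.0
The function is not convex.

0


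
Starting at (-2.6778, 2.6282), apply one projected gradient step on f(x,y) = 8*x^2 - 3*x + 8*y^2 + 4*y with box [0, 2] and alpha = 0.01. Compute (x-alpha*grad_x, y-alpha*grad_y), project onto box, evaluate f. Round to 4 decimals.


Step 1: Compute gradient at (-2.6778, 2.6282).
grad_x = 2*8*-2.6778 - 3 = -45.8448
grad_y = 2*8*2.6282 + 4 = 46.0512
Step 2: Gradient step.
x_raw = -2.6778 - 0.01*-45.8448 = -2.2194
y_raw = 2.6282 - 0.01*46.0512 = 2.1677
Step 3: Project onto [0, 2].
x_proj = clip(-2.2194) = 0.0
y_proj = clip(2.1677) = 2.0
Step 4: Evaluate f.
f(0.0, 2.0) = 40.0
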